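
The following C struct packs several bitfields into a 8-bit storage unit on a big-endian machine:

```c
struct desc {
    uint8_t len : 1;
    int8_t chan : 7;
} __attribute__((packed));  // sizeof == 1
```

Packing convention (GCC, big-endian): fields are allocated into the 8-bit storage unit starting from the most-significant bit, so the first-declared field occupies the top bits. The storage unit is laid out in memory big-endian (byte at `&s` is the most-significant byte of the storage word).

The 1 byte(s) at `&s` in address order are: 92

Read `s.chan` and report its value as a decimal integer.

18

[0]=0x92 (big-endian) → word 0x92
len:1 @ bit 7 → (0x92>>7)&0x1 = 0x1
chan:7 @ bit 0 → (0x92>>0)&0x7f = 0x12  ←
chan signed 7b, MSB=0: value = 18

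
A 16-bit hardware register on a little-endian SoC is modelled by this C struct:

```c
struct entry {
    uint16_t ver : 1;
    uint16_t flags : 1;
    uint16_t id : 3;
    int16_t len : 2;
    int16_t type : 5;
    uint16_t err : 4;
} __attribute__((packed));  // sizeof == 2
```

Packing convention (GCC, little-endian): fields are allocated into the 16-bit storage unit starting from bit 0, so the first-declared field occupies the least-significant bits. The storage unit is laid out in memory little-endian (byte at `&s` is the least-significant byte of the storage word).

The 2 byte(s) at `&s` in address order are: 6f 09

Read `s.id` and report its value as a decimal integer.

3

[0]=0x6f [1]=0x09 (little-endian) → word 0x096f
ver [0+:1] = (word>>0) & 0x1 = 1
flags [1+:1] = (word>>1) & 0x1 = 1
id [2+:3] = (word>>2) & 0x7 = 3  ←
len [5+:2] = (word>>5) & 0x3 = 3
type [7+:5] = (word>>7) & 0x1f = 18
err [12+:4] = (word>>12) & 0xf = 0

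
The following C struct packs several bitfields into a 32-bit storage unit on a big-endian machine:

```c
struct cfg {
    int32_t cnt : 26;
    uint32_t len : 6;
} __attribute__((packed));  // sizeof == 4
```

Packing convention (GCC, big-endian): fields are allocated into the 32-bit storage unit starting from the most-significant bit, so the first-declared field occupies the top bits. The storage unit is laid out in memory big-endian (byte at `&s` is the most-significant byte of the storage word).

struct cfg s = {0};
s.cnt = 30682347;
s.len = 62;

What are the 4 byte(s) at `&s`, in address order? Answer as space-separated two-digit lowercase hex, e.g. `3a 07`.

75 0b 3a fe

[6+:26] cnt=30682347 & 0x3ffffff = 0x1d42ceb; word=0x750b3ac0
[0+:6] len=62 & 0x3f = 0x3e; word=0x750b3afe
word = 0x750b3afe → big-endian bytes:
  [0]=0x75  [1]=0x0b  [2]=0x3a  [3]=0xfe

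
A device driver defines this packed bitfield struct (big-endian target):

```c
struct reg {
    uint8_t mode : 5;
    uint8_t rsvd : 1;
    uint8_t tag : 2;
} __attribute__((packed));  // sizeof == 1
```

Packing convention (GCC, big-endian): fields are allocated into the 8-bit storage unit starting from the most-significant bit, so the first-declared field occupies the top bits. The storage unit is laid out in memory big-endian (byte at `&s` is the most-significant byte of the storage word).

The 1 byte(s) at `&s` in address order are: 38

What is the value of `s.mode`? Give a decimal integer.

[0]=0x38 (big-endian) → word 0x38
mode:5 @ bit 3 → (0x38>>3)&0x1f = 0x7  ←
rsvd:1 @ bit 2 → (0x38>>2)&0x1 = 0x0
tag:2 @ bit 0 → (0x38>>0)&0x3 = 0x0

7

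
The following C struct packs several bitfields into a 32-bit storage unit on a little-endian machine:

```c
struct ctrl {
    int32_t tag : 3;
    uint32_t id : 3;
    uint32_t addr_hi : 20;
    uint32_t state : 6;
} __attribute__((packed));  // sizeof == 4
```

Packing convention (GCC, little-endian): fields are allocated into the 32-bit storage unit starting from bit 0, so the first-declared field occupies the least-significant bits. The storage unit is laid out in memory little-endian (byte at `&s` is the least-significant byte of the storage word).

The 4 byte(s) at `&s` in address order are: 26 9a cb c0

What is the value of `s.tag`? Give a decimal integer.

-2

[0]=0x26 [1]=0x9a [2]=0xcb [3]=0xc0 (little-endian) → word 0xc0cb9a26
tag:3 @ bit 0 → (0xc0cb9a26>>0)&0x7 = 0x6  ←
id:3 @ bit 3 → (0xc0cb9a26>>3)&0x7 = 0x4
addr_hi:20 @ bit 6 → (0xc0cb9a26>>6)&0xfffff = 0x32e68
state:6 @ bit 26 → (0xc0cb9a26>>26)&0x3f = 0x30
tag signed 3b, MSB=1: 6 - 8 = -2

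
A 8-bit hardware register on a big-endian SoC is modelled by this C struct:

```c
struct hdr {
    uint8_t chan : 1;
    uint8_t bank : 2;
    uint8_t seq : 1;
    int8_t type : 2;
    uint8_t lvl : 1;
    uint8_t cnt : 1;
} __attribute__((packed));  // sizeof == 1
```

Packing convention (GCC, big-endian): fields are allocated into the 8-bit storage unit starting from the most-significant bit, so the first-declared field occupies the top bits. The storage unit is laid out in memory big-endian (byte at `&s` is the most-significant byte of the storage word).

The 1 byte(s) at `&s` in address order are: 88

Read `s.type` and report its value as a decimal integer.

[0]=0x88 (big-endian) → word 0x88
chan [7+:1] = (word>>7) & 0x1 = 1
bank [5+:2] = (word>>5) & 0x3 = 0
seq [4+:1] = (word>>4) & 0x1 = 0
type [2+:2] = (word>>2) & 0x3 = 2  ←
lvl [1+:1] = (word>>1) & 0x1 = 0
cnt [0+:1] = (word>>0) & 0x1 = 0
type signed 2b, MSB=1: 2 - 4 = -2

-2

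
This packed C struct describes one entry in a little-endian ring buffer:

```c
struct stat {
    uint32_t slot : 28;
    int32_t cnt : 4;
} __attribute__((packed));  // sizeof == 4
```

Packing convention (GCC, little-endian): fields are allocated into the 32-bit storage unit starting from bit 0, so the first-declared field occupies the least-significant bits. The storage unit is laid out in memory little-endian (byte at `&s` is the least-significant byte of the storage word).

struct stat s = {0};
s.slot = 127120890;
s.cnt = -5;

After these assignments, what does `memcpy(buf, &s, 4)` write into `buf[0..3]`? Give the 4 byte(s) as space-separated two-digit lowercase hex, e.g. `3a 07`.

fa b5 93 b7

[0+:28] slot=127120890 & 0xfffffff = 0x793b5fa; word=0x0793b5fa
[28+:4] cnt=-5 & 0xf = 0xb; word=0xb793b5fa
word = 0xb793b5fa → little-endian bytes:
  [0]=0xfa  [1]=0xb5  [2]=0x93  [3]=0xb7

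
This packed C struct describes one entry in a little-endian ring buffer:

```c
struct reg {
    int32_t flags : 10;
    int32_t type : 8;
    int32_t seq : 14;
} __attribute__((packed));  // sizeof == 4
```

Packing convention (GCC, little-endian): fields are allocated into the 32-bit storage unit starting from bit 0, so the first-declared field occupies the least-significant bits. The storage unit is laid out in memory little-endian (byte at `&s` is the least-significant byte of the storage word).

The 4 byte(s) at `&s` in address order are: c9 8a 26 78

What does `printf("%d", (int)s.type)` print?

[0]=0xc9 [1]=0x8a [2]=0x26 [3]=0x78 (little-endian) → word 0x78268ac9
flags:10 @ bit 0 → (0x78268ac9>>0)&0x3ff = 0x2c9
type:8 @ bit 10 → (0x78268ac9>>10)&0xff = 0xa2  ←
seq:14 @ bit 18 → (0x78268ac9>>18)&0x3fff = 0x1e09
type signed 8b, MSB=1: 162 - 256 = -94

-94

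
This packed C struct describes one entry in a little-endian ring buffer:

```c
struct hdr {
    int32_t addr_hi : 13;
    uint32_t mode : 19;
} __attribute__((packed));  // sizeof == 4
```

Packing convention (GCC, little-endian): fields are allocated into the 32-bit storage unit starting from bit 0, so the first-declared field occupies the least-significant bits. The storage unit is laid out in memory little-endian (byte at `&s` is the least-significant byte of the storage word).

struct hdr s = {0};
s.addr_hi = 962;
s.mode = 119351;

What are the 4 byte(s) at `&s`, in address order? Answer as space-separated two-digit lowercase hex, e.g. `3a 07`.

[0+:13] addr_hi=962 & 0x1fff = 0x3c2; word=0x000003c2
[13+:19] mode=119351 & 0x7ffff = 0x1d237; word=0x3a46e3c2
word = 0x3a46e3c2 → little-endian bytes:
  [0]=0xc2  [1]=0xe3  [2]=0x46  [3]=0x3a

c2 e3 46 3a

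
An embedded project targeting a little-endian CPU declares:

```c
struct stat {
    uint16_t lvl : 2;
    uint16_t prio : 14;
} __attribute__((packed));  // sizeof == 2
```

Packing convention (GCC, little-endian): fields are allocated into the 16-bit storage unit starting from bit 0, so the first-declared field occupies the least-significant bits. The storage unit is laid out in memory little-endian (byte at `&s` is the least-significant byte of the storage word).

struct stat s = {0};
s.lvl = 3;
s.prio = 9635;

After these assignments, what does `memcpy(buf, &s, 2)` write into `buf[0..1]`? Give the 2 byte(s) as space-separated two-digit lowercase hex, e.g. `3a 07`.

[0+:2] lvl=3 & 0x3 = 0x3; word=0x0003
[2+:14] prio=9635 & 0x3fff = 0x25a3; word=0x968f
word = 0x968f → little-endian bytes:
  [0]=0x8f  [1]=0x96

8f 96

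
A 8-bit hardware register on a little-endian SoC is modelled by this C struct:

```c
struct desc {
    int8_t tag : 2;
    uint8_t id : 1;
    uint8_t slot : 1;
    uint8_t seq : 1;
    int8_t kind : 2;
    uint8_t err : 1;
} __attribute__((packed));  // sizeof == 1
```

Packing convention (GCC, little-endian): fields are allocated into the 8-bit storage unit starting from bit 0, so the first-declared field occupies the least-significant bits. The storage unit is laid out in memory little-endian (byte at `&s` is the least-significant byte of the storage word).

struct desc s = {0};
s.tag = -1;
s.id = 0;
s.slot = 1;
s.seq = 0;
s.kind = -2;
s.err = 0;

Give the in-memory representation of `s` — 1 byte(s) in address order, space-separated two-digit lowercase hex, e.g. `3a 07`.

[0+:2] tag=-1 & 0x3 = 0x3; word=0x03
[2+:1] id=0 & 0x1 = 0x0; word=0x03
[3+:1] slot=1 & 0x1 = 0x1; word=0x0b
[4+:1] seq=0 & 0x1 = 0x0; word=0x0b
[5+:2] kind=-2 & 0x3 = 0x2; word=0x4b
[7+:1] err=0 & 0x1 = 0x0; word=0x4b
word = 0x4b → little-endian bytes:
  [0]=0x4b

4b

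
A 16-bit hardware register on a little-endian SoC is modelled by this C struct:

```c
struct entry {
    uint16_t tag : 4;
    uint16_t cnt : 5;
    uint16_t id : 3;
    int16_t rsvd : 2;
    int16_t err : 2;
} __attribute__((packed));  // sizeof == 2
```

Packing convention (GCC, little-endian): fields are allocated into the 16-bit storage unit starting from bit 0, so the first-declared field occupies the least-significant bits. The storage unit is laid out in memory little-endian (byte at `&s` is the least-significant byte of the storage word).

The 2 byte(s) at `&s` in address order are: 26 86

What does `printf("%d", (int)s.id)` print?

3

[0]=0x26 [1]=0x86 (little-endian) → word 0x8626
tag:4 @ bit 0 → (0x8626>>0)&0xf = 0x6
cnt:5 @ bit 4 → (0x8626>>4)&0x1f = 0x2
id:3 @ bit 9 → (0x8626>>9)&0x7 = 0x3  ←
rsvd:2 @ bit 12 → (0x8626>>12)&0x3 = 0x0
err:2 @ bit 14 → (0x8626>>14)&0x3 = 0x2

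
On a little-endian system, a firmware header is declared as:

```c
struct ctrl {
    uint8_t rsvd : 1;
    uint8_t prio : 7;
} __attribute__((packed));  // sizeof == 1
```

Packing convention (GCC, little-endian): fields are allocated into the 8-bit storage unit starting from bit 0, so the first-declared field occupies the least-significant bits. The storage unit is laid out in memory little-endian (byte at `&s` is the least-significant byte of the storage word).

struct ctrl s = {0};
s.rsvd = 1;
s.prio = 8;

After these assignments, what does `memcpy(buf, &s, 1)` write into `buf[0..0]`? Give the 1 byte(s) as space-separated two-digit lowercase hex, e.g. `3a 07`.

rsvd:1 = 1 → 0x1 << 0 → word 0x01
prio:7 = 8 → 0x8 << 1 → word 0x11
word = 0x11 → little-endian bytes:
  [0]=0x11

11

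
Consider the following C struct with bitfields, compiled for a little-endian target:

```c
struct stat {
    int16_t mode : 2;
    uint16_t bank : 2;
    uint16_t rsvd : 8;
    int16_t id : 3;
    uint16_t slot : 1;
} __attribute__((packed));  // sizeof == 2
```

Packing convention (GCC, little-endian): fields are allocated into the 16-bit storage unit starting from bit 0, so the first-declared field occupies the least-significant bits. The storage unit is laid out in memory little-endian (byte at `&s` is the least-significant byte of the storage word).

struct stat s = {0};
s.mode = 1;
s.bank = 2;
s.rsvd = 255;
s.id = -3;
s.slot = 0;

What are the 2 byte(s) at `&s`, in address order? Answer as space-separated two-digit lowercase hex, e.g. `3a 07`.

mode (2b) val=1 bits=0x1 at bit 0: 0x0001
bank (2b) val=2 bits=0x2 at bit 2: 0x0009
rsvd (8b) val=255 bits=0xff at bit 4: 0x0ff9
id (3b) val=-3 bits=0x5 at bit 12: 0x5ff9
slot (1b) val=0 bits=0x0 at bit 15: 0x5ff9
word = 0x5ff9 → little-endian bytes:
  [0]=0xf9  [1]=0x5f

f9 5f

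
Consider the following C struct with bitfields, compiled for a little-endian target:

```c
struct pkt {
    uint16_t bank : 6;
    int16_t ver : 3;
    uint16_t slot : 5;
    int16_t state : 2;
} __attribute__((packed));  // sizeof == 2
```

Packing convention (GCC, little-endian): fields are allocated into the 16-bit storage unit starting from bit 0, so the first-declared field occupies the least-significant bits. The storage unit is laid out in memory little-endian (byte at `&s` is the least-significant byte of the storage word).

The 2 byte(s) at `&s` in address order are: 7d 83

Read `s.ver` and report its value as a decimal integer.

[0]=0x7d [1]=0x83 (little-endian) → word 0x837d
bank [0+:6] = (word>>0) & 0x3f = 61
ver [6+:3] = (word>>6) & 0x7 = 5  ←
slot [9+:5] = (word>>9) & 0x1f = 1
state [14+:2] = (word>>14) & 0x3 = 2
ver signed 3b, MSB=1: 5 - 8 = -3

-3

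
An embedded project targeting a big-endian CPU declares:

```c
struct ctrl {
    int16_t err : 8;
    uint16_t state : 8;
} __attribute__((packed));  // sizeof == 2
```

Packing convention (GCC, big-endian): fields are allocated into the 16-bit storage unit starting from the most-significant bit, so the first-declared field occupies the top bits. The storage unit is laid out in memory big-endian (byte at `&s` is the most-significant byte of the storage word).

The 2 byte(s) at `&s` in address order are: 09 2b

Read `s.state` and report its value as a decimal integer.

[0]=0x09 [1]=0x2b (big-endian) → word 0x092b
err:8 @ bit 8 → (0x092b>>8)&0xff = 0x9
state:8 @ bit 0 → (0x092b>>0)&0xff = 0x2b  ←

43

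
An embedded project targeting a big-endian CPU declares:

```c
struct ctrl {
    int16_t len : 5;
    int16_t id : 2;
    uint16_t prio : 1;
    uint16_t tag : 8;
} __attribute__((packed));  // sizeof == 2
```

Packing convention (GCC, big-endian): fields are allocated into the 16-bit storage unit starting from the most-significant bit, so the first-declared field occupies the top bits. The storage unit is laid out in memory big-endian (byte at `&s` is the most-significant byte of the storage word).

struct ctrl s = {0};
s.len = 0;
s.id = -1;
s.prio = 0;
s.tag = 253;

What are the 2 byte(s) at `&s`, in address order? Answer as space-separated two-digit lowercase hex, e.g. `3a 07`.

[11+:5] len=0 & 0x1f = 0x0; word=0x0000
[9+:2] id=-1 & 0x3 = 0x3; word=0x0600
[8+:1] prio=0 & 0x1 = 0x0; word=0x0600
[0+:8] tag=253 & 0xff = 0xfd; word=0x06fd
word = 0x06fd → big-endian bytes:
  [0]=0x06  [1]=0xfd

06 fd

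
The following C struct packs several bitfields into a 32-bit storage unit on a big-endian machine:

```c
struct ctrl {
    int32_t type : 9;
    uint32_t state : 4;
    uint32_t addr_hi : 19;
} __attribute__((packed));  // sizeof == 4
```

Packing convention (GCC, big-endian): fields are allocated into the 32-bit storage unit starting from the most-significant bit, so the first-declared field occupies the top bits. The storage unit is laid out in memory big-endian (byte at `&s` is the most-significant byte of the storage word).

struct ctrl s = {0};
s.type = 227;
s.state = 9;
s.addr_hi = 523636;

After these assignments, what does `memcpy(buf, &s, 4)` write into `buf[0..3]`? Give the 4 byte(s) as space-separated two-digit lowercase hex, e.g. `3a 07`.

type:9 = 227 → 0xe3 << 23 → word 0x71800000
state:4 = 9 → 0x9 << 19 → word 0x71c80000
addr_hi:19 = 523636 → 0x7fd74 << 0 → word 0x71cffd74
word = 0x71cffd74 → big-endian bytes:
  [0]=0x71  [1]=0xcf  [2]=0xfd  [3]=0x74

71 cf fd 74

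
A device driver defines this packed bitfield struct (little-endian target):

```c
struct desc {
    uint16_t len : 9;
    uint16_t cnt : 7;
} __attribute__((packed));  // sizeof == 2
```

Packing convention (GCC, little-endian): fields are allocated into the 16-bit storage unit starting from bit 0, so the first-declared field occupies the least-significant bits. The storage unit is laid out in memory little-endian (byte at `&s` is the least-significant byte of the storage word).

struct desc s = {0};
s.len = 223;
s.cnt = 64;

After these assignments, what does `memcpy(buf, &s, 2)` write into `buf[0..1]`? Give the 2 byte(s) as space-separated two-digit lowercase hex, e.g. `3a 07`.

[0+:9] len=223 & 0x1ff = 0xdf; word=0x00df
[9+:7] cnt=64 & 0x7f = 0x40; word=0x80df
word = 0x80df → little-endian bytes:
  [0]=0xdf  [1]=0x80

df 80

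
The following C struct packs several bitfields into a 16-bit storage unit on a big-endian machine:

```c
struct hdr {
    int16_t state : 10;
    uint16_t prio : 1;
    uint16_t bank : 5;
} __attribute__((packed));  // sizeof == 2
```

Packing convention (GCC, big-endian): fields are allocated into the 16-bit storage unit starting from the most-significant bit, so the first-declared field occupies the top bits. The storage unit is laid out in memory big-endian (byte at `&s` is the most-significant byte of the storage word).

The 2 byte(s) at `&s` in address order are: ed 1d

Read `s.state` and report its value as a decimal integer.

-76

[0]=0xed [1]=0x1d (big-endian) → word 0xed1d
state [6+:10] = (word>>6) & 0x3ff = 948  ←
prio [5+:1] = (word>>5) & 0x1 = 0
bank [0+:5] = (word>>0) & 0x1f = 29
state signed 10b, MSB=1: 948 - 1024 = -76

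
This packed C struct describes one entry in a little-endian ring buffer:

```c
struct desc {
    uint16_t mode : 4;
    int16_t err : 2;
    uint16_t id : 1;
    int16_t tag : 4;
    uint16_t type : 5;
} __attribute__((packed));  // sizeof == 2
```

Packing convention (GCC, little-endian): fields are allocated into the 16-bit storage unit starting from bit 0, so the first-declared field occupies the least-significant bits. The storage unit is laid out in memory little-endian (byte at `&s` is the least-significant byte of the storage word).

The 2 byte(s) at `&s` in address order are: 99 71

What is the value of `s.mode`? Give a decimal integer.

9

[0]=0x99 [1]=0x71 (little-endian) → word 0x7199
mode:4 @ bit 0 → (0x7199>>0)&0xf = 0x9  ←
err:2 @ bit 4 → (0x7199>>4)&0x3 = 0x1
id:1 @ bit 6 → (0x7199>>6)&0x1 = 0x0
tag:4 @ bit 7 → (0x7199>>7)&0xf = 0x3
type:5 @ bit 11 → (0x7199>>11)&0x1f = 0xe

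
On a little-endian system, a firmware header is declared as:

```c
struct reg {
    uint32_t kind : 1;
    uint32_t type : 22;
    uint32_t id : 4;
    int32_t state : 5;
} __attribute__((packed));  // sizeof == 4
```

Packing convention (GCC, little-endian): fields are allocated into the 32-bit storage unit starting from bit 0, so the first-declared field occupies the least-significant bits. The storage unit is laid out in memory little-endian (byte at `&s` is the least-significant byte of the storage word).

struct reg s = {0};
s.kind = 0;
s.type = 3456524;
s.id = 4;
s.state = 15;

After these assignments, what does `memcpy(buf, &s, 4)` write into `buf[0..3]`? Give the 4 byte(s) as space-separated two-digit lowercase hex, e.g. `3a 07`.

18 7c 69 7a

kind (1b) val=0 bits=0x0 at bit 0: 0x00000000
type (22b) val=3456524 bits=0x34be0c at bit 1: 0x00697c18
id (4b) val=4 bits=0x4 at bit 23: 0x02697c18
state (5b) val=15 bits=0xf at bit 27: 0x7a697c18
word = 0x7a697c18 → little-endian bytes:
  [0]=0x18  [1]=0x7c  [2]=0x69  [3]=0x7a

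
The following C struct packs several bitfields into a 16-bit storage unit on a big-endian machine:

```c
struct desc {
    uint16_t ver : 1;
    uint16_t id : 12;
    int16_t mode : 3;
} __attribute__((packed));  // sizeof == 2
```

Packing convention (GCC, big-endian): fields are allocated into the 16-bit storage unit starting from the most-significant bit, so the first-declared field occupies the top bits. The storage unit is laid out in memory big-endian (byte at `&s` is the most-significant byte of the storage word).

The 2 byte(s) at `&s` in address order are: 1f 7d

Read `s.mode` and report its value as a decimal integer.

[0]=0x1f [1]=0x7d (big-endian) → word 0x1f7d
ver [15+:1] = (word>>15) & 0x1 = 0
id [3+:12] = (word>>3) & 0xfff = 1007
mode [0+:3] = (word>>0) & 0x7 = 5  ←
mode signed 3b, MSB=1: 5 - 8 = -3

-3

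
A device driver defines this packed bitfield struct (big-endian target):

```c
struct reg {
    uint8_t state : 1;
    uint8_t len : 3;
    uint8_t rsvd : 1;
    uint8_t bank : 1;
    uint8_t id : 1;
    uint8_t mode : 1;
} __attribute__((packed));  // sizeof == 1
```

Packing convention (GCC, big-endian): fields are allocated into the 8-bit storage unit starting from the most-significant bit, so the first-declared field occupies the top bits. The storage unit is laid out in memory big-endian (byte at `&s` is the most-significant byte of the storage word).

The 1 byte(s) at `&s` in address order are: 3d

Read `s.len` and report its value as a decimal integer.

[0]=0x3d (big-endian) → word 0x3d
state [7+:1] = (word>>7) & 0x1 = 0
len [4+:3] = (word>>4) & 0x7 = 3  ←
rsvd [3+:1] = (word>>3) & 0x1 = 1
bank [2+:1] = (word>>2) & 0x1 = 1
id [1+:1] = (word>>1) & 0x1 = 0
mode [0+:1] = (word>>0) & 0x1 = 1

3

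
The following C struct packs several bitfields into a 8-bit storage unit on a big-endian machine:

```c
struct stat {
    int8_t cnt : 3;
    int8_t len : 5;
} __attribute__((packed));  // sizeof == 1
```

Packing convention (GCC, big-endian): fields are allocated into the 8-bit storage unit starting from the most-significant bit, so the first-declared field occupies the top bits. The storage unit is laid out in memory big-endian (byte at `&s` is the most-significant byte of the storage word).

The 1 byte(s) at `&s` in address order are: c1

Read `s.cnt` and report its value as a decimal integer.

-2

[0]=0xc1 (big-endian) → word 0xc1
cnt:3 @ bit 5 → (0xc1>>5)&0x7 = 0x6  ←
len:5 @ bit 0 → (0xc1>>0)&0x1f = 0x1
cnt signed 3b, MSB=1: 6 - 8 = -2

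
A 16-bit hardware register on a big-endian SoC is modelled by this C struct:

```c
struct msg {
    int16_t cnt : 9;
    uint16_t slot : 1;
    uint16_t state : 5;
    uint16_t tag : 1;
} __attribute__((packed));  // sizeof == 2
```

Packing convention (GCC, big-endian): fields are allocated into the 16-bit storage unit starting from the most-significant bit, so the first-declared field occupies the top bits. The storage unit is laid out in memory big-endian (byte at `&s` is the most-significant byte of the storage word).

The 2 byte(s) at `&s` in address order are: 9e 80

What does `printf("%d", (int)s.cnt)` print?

-195

[0]=0x9e [1]=0x80 (big-endian) → word 0x9e80
cnt [7+:9] = (word>>7) & 0x1ff = 317  ←
slot [6+:1] = (word>>6) & 0x1 = 0
state [1+:5] = (word>>1) & 0x1f = 0
tag [0+:1] = (word>>0) & 0x1 = 0
cnt signed 9b, MSB=1: 317 - 512 = -195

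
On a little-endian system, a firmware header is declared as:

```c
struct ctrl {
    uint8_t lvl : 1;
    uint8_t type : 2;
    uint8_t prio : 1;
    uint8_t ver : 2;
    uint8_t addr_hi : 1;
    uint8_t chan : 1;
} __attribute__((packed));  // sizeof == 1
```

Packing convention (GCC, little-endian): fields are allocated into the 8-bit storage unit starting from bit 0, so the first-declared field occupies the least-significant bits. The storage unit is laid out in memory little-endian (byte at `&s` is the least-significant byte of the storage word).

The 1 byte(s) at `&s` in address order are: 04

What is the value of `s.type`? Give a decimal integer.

2

[0]=0x04 (little-endian) → word 0x04
lvl [0+:1] = (word>>0) & 0x1 = 0
type [1+:2] = (word>>1) & 0x3 = 2  ←
prio [3+:1] = (word>>3) & 0x1 = 0
ver [4+:2] = (word>>4) & 0x3 = 0
addr_hi [6+:1] = (word>>6) & 0x1 = 0
chan [7+:1] = (word>>7) & 0x1 = 0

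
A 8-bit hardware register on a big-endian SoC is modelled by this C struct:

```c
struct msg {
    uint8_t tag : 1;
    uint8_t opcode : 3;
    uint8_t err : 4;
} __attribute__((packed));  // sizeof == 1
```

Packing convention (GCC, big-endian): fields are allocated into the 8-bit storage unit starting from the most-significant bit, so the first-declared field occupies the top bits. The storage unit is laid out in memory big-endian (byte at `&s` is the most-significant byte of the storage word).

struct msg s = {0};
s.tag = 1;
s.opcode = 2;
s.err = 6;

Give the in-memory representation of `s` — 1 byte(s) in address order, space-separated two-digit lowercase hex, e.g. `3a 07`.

[7+:1] tag=1 & 0x1 = 0x1; word=0x80
[4+:3] opcode=2 & 0x7 = 0x2; word=0xa0
[0+:4] err=6 & 0xf = 0x6; word=0xa6
word = 0xa6 → big-endian bytes:
  [0]=0xa6

a6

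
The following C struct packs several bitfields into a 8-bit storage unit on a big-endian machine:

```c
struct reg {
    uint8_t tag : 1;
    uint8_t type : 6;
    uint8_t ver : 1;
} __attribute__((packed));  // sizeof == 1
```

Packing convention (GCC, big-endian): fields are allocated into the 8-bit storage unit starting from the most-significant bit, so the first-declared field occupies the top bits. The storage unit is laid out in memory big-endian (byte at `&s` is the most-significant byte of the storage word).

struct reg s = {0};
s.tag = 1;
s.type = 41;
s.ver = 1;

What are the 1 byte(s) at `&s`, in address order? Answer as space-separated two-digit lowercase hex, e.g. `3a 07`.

d3

tag (1b) val=1 bits=0x1 at bit 7: 0x80
type (6b) val=41 bits=0x29 at bit 1: 0xd2
ver (1b) val=1 bits=0x1 at bit 0: 0xd3
word = 0xd3 → big-endian bytes:
  [0]=0xd3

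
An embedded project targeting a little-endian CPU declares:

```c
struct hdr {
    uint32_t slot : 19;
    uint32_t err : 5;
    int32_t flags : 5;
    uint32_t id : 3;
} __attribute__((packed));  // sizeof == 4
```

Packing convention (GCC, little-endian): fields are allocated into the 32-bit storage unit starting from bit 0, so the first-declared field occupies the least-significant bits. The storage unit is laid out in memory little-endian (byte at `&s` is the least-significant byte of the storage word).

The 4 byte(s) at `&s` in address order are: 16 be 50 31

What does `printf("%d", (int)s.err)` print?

[0]=0x16 [1]=0xbe [2]=0x50 [3]=0x31 (little-endian) → word 0x3150be16
slot:19 @ bit 0 → (0x3150be16>>0)&0x7ffff = 0xbe16
err:5 @ bit 19 → (0x3150be16>>19)&0x1f = 0xa  ←
flags:5 @ bit 24 → (0x3150be16>>24)&0x1f = 0x11
id:3 @ bit 29 → (0x3150be16>>29)&0x7 = 0x1

10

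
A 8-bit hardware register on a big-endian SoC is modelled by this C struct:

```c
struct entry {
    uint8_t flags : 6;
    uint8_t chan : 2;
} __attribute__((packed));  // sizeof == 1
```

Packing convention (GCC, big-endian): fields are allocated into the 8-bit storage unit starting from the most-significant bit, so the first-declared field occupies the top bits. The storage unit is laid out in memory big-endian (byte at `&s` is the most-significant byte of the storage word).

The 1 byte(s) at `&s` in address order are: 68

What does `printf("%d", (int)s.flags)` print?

[0]=0x68 (big-endian) → word 0x68
flags:6 @ bit 2 → (0x68>>2)&0x3f = 0x1a  ←
chan:2 @ bit 0 → (0x68>>0)&0x3 = 0x0

26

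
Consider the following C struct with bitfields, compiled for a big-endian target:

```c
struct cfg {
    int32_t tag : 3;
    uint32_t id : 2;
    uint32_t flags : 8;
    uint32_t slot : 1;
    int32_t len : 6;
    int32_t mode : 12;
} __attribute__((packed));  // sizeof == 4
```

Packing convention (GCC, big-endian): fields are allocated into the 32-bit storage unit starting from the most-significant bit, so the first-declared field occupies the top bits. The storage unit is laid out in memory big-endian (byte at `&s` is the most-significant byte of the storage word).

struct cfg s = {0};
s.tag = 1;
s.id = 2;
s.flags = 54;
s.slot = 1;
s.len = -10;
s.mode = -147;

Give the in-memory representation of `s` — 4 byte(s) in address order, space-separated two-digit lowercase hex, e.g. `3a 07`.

tag (3b) val=1 bits=0x1 at bit 29: 0x20000000
id (2b) val=2 bits=0x2 at bit 27: 0x30000000
flags (8b) val=54 bits=0x36 at bit 19: 0x31b00000
slot (1b) val=1 bits=0x1 at bit 18: 0x31b40000
len (6b) val=-10 bits=0x36 at bit 12: 0x31b76000
mode (12b) val=-147 bits=0xf6d at bit 0: 0x31b76f6d
word = 0x31b76f6d → big-endian bytes:
  [0]=0x31  [1]=0xb7  [2]=0x6f  [3]=0x6d

31 b7 6f 6d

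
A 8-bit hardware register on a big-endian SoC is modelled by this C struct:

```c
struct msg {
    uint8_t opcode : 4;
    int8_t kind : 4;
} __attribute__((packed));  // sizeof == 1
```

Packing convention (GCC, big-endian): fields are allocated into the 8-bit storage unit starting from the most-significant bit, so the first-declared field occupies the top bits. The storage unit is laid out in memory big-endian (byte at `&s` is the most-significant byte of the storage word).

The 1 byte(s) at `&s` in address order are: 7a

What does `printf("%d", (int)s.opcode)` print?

7

[0]=0x7a (big-endian) → word 0x7a
opcode:4 @ bit 4 → (0x7a>>4)&0xf = 0x7  ←
kind:4 @ bit 0 → (0x7a>>0)&0xf = 0xa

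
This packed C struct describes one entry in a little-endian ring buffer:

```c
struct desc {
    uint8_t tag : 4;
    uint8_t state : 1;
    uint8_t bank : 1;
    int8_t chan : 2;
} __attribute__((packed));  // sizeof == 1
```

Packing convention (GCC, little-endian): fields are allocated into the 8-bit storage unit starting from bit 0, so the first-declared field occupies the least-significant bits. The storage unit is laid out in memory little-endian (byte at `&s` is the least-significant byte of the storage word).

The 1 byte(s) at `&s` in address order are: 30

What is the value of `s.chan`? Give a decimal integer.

0

[0]=0x30 (little-endian) → word 0x30
tag:4 @ bit 0 → (0x30>>0)&0xf = 0x0
state:1 @ bit 4 → (0x30>>4)&0x1 = 0x1
bank:1 @ bit 5 → (0x30>>5)&0x1 = 0x1
chan:2 @ bit 6 → (0x30>>6)&0x3 = 0x0  ←
chan signed 2b, MSB=0: value = 0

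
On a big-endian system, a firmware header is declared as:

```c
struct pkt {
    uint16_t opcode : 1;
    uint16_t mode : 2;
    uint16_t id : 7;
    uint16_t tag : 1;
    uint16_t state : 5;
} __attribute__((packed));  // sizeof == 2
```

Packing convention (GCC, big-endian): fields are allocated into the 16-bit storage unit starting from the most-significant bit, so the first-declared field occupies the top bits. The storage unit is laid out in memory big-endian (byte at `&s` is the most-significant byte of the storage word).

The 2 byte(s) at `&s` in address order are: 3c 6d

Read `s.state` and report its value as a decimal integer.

[0]=0x3c [1]=0x6d (big-endian) → word 0x3c6d
opcode [15+:1] = (word>>15) & 0x1 = 0
mode [13+:2] = (word>>13) & 0x3 = 1
id [6+:7] = (word>>6) & 0x7f = 113
tag [5+:1] = (word>>5) & 0x1 = 1
state [0+:5] = (word>>0) & 0x1f = 13  ←

13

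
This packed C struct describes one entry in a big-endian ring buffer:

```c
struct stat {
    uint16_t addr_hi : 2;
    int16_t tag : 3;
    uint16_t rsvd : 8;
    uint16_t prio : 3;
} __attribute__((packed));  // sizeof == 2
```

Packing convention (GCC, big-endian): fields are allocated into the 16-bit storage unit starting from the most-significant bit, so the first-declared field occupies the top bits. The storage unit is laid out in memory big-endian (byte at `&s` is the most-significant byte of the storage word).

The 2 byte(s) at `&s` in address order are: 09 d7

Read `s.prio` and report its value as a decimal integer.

[0]=0x09 [1]=0xd7 (big-endian) → word 0x09d7
addr_hi [14+:2] = (word>>14) & 0x3 = 0
tag [11+:3] = (word>>11) & 0x7 = 1
rsvd [3+:8] = (word>>3) & 0xff = 58
prio [0+:3] = (word>>0) & 0x7 = 7  ←

7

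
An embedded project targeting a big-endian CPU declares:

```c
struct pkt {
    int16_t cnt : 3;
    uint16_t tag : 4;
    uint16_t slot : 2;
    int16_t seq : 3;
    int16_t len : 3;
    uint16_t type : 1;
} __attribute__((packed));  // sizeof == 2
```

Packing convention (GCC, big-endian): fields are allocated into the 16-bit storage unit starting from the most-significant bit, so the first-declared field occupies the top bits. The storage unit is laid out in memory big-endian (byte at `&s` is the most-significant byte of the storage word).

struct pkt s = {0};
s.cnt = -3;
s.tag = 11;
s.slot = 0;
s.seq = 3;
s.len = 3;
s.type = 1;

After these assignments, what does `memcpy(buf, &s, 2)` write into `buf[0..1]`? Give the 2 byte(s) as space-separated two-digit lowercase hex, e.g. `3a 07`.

b6 37

cnt:3 = -3 → 0x5 << 13 → word 0xa000
tag:4 = 11 → 0xb << 9 → word 0xb600
slot:2 = 0 → 0x0 << 7 → word 0xb600
seq:3 = 3 → 0x3 << 4 → word 0xb630
len:3 = 3 → 0x3 << 1 → word 0xb636
type:1 = 1 → 0x1 << 0 → word 0xb637
word = 0xb637 → big-endian bytes:
  [0]=0xb6  [1]=0x37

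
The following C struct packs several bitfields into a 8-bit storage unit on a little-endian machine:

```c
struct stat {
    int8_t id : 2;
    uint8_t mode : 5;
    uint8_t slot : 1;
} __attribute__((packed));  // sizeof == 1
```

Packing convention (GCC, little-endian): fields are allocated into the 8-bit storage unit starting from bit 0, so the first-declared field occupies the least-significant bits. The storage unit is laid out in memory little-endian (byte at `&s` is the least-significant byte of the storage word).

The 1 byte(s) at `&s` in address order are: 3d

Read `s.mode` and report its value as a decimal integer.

[0]=0x3d (little-endian) → word 0x3d
id:2 @ bit 0 → (0x3d>>0)&0x3 = 0x1
mode:5 @ bit 2 → (0x3d>>2)&0x1f = 0xf  ←
slot:1 @ bit 7 → (0x3d>>7)&0x1 = 0x0

15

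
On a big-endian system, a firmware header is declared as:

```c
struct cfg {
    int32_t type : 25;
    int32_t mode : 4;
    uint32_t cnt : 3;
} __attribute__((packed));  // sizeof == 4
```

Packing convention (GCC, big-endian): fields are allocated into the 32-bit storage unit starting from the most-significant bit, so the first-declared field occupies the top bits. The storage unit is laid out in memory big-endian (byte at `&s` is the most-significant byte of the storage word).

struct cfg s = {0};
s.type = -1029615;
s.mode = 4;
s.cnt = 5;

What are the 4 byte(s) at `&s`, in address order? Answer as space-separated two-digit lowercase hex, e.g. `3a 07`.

type (25b) val=-1029615 bits=0x1f04a11 at bit 7: 0xf8250880
mode (4b) val=4 bits=0x4 at bit 3: 0xf82508a0
cnt (3b) val=5 bits=0x5 at bit 0: 0xf82508a5
word = 0xf82508a5 → big-endian bytes:
  [0]=0xf8  [1]=0x25  [2]=0x08  [3]=0xa5

f8 25 08 a5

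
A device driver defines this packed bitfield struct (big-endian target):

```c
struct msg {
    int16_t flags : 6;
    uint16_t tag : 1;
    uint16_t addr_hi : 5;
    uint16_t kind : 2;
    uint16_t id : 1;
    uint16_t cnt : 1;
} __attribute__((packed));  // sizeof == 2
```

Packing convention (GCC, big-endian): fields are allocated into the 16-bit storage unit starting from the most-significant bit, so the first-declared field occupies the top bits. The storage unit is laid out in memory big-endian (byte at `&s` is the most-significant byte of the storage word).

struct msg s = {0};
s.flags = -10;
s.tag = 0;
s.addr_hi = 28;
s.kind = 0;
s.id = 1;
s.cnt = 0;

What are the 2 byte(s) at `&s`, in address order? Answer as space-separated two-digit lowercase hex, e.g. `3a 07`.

d9 c2

[10+:6] flags=-10 & 0x3f = 0x36; word=0xd800
[9+:1] tag=0 & 0x1 = 0x0; word=0xd800
[4+:5] addr_hi=28 & 0x1f = 0x1c; word=0xd9c0
[2+:2] kind=0 & 0x3 = 0x0; word=0xd9c0
[1+:1] id=1 & 0x1 = 0x1; word=0xd9c2
[0+:1] cnt=0 & 0x1 = 0x0; word=0xd9c2
word = 0xd9c2 → big-endian bytes:
  [0]=0xd9  [1]=0xc2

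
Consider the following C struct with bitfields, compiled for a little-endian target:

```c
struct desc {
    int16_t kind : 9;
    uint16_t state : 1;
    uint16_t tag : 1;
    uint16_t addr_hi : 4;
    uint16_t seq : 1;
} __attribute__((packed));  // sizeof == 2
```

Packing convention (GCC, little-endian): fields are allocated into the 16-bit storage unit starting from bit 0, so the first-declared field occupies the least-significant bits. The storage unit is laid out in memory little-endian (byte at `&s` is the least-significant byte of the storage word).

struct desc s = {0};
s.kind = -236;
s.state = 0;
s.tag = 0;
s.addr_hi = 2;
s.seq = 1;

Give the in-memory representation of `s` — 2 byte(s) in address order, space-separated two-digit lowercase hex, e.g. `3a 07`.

14 91

kind (9b) val=-236 bits=0x114 at bit 0: 0x0114
state (1b) val=0 bits=0x0 at bit 9: 0x0114
tag (1b) val=0 bits=0x0 at bit 10: 0x0114
addr_hi (4b) val=2 bits=0x2 at bit 11: 0x1114
seq (1b) val=1 bits=0x1 at bit 15: 0x9114
word = 0x9114 → little-endian bytes:
  [0]=0x14  [1]=0x91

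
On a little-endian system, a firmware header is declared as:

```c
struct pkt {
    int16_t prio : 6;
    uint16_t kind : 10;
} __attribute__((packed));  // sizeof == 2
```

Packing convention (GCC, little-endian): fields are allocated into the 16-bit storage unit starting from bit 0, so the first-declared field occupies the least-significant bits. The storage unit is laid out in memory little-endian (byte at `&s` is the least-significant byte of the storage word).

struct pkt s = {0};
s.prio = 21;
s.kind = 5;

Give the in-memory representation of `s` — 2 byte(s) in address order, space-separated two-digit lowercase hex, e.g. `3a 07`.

55 01

prio:6 = 21 → 0x15 << 0 → word 0x0015
kind:10 = 5 → 0x5 << 6 → word 0x0155
word = 0x0155 → little-endian bytes:
  [0]=0x55  [1]=0x01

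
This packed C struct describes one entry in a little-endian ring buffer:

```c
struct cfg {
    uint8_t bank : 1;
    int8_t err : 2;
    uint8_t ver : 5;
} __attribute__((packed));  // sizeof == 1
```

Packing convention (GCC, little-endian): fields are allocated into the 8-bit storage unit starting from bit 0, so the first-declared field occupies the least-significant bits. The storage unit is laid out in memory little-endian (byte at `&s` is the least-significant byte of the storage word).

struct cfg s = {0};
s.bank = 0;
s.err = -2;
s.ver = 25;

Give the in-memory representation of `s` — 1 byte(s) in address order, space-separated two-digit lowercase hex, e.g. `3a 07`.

cc

bank (1b) val=0 bits=0x0 at bit 0: 0x00
err (2b) val=-2 bits=0x2 at bit 1: 0x04
ver (5b) val=25 bits=0x19 at bit 3: 0xcc
word = 0xcc → little-endian bytes:
  [0]=0xcc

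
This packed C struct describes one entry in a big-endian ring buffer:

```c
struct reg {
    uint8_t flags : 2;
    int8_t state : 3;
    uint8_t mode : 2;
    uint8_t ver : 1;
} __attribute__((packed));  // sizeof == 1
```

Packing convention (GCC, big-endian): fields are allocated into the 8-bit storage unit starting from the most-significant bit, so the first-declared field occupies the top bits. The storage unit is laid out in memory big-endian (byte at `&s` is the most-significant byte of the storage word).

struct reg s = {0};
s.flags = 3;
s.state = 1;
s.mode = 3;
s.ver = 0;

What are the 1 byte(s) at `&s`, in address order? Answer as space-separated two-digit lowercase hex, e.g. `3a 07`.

flags (2b) val=3 bits=0x3 at bit 6: 0xc0
state (3b) val=1 bits=0x1 at bit 3: 0xc8
mode (2b) val=3 bits=0x3 at bit 1: 0xce
ver (1b) val=0 bits=0x0 at bit 0: 0xce
word = 0xce → big-endian bytes:
  [0]=0xce

ce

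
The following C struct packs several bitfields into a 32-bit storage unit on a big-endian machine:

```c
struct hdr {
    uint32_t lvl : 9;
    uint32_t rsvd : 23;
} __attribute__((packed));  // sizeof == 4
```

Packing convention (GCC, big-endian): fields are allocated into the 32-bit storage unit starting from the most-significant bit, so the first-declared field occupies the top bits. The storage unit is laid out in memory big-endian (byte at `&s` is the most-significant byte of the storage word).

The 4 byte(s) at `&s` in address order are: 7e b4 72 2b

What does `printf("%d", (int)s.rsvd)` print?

[0]=0x7e [1]=0xb4 [2]=0x72 [3]=0x2b (big-endian) → word 0x7eb4722b
lvl:9 @ bit 23 → (0x7eb4722b>>23)&0x1ff = 0xfd
rsvd:23 @ bit 0 → (0x7eb4722b>>0)&0x7fffff = 0x34722b  ←

3437099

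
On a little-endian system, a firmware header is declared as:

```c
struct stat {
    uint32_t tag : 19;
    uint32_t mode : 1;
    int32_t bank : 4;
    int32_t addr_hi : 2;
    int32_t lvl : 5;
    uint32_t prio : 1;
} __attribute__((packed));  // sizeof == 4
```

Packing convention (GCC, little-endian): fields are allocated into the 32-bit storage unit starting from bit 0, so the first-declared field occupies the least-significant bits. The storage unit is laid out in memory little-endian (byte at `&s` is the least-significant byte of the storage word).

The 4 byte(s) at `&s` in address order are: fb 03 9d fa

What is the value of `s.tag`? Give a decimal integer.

328699

[0]=0xfb [1]=0x03 [2]=0x9d [3]=0xfa (little-endian) → word 0xfa9d03fb
tag [0+:19] = (word>>0) & 0x7ffff = 328699  ←
mode [19+:1] = (word>>19) & 0x1 = 1
bank [20+:4] = (word>>20) & 0xf = 9
addr_hi [24+:2] = (word>>24) & 0x3 = 2
lvl [26+:5] = (word>>26) & 0x1f = 30
prio [31+:1] = (word>>31) & 0x1 = 1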